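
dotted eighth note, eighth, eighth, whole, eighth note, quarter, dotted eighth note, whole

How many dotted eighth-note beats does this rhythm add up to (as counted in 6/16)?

One dotted eighth-note beat = 3 sixteenth notes.
Working in sixteenth notes: dotted eighth note = 3; eighth = 2; eighth = 2; whole = 16; eighth note = 2; quarter = 4; dotted eighth note = 3; whole = 16.
Adding: 3 + 2 + 2 + 16 + 2 + 4 + 3 + 16 = 48.
48 ÷ 3 = 16 beats.

16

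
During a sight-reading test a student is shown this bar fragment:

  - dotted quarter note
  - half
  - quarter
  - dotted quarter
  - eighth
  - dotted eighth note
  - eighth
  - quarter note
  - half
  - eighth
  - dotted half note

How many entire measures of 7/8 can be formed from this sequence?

One bar of 7/8 = 14 sixteenth notes.
Working in sixteenth notes: dotted quarter note = 6; half = 8; quarter = 4; dotted quarter = 6; eighth = 2; dotted eighth note = 3; eighth = 2; quarter note = 4; half = 8; eighth = 2; dotted half note = 12.
Adding: 6 + 8 + 4 + 6 + 2 + 3 + 2 + 4 + 8 + 2 + 12 = 57.
57 ÷ 14 = 4 complete bars with 1 left over.

4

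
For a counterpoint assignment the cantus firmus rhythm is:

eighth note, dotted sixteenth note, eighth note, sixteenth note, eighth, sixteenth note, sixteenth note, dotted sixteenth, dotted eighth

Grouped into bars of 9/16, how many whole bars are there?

1

One bar of 9/16 = 18 thirty-second notes.
Express everything in thirty-second notes: eighth note = 4; dotted sixteenth note = 3; eighth note = 4; sixteenth note = 2; eighth = 4; sixteenth note = 2; sixteenth note = 2; dotted sixteenth = 3; dotted eighth = 6.
Sum: 4 + 3 + 4 + 2 + 4 + 2 + 2 + 3 + 6 = 30.
30 ÷ 18 = 1 complete bar with 12 left over.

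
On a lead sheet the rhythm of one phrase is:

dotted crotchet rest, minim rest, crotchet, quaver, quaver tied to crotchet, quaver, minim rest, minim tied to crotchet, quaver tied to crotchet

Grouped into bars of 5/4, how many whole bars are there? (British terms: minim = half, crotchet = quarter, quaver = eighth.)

2

One bar of 5/4 = 10 eighth notes.
Express everything in eighth notes: dotted crotchet rest = 3; minim rest = 4; crotchet = 2; quaver = 1; quaver tied to crotchet (quaver + crotchet) = 3; quaver = 1; minim rest = 4; minim tied to crotchet (minim + crotchet) = 6; quaver tied to crotchet (quaver + crotchet) = 3.
Altogether 3 + 4 + 2 + 1 + 3 + 1 + 4 + 6 + 3 = 27.
27 ÷ 10 = 2 complete bars with 7 left over.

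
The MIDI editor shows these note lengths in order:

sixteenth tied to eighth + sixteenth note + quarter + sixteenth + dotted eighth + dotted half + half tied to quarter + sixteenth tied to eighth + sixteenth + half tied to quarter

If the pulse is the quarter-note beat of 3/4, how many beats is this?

One quarter-note beat = 4 sixteenth notes.
In sixteenth notes: sixteenth tied to eighth (sixteenth + eighth) = 3; sixteenth note = 1; quarter = 4; sixteenth = 1; dotted eighth = 3; dotted half = 12; half tied to quarter (half + quarter) = 12; sixteenth tied to eighth (sixteenth + eighth) = 3; sixteenth = 1; half tied to quarter (half + quarter) = 12.
Altogether 3 + 1 + 4 + 1 + 3 + 12 + 12 + 3 + 1 + 12 = 52.
52 ÷ 4 = 13 beats.

13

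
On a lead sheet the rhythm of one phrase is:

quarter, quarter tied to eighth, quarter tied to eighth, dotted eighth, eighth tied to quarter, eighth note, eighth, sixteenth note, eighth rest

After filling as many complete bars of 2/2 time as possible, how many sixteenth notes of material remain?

One bar of 2/2 = 16 sixteenth notes.
Convert each value to sixteenth notes: quarter = 4; quarter tied to eighth (quarter + eighth) = 6; quarter tied to eighth (quarter + eighth) = 6; dotted eighth = 3; eighth tied to quarter (eighth + quarter) = 6; eighth note = 2; eighth = 2; sixteenth note = 1; eighth rest = 2.
Total: 4 + 6 + 6 + 3 + 6 + 2 + 2 + 1 + 2 = 32.
32 ÷ 16 = 2 complete bars with 0 sixteenth notes remaining.

0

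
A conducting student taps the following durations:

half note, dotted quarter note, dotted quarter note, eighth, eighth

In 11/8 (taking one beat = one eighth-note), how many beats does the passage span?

One eighth-note beat = 2 sixteenth notes.
Working in sixteenth notes: half note = 8; dotted quarter note = 6; dotted quarter note = 6; eighth = 2; eighth = 2.
Altogether 8 + 6 + 6 + 2 + 2 = 24.
24 ÷ 2 = 12 beats.

12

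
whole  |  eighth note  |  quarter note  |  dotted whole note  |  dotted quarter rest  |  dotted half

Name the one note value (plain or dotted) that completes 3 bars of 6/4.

half note

3 bars of 6/4 = 36 eighth notes.
In eighth notes: whole = 8; eighth note = 1; quarter note = 2; dotted whole note = 12; dotted quarter rest = 3; dotted half = 6.
Altogether 8 + 1 + 2 + 12 + 3 + 6 = 32.
Remaining: 36 − 32 = 4 eighth notes, which is a half note.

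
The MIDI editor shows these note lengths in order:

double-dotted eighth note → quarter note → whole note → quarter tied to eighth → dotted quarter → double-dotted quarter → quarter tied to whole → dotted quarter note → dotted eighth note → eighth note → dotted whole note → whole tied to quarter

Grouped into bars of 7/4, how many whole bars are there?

One bar of 7/4 = 56 thirty-second notes.
Each duration in thirty-second notes: double-dotted eighth note = 7; quarter note = 8; whole note = 32; quarter tied to eighth (quarter + eighth) = 12; dotted quarter = 12; double-dotted quarter = 14; quarter tied to whole (quarter + whole) = 40; dotted quarter note = 12; dotted eighth note = 6; eighth note = 4; dotted whole note = 48; whole tied to quarter (whole + quarter) = 40.
Adding: 7 + 8 + 32 + 12 + 12 + 14 + 40 + 12 + 6 + 4 + 48 + 40 = 235.
235 ÷ 56 = 4 complete bars with 11 left over.

4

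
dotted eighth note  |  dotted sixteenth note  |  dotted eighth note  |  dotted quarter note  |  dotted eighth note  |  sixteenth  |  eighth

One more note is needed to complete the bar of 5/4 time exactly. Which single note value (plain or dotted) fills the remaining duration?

The bar of 5/4 = 40 thirty-second notes.
Working in thirty-second notes: dotted eighth note = 6; dotted sixteenth note = 3; dotted eighth note = 6; dotted quarter note = 12; dotted eighth note = 6; sixteenth = 2; eighth = 4.
Total: 6 + 3 + 6 + 12 + 6 + 2 + 4 = 39.
Remaining: 40 − 39 = 1 thirty-second note, which is a thirty-second note.

thirty-second note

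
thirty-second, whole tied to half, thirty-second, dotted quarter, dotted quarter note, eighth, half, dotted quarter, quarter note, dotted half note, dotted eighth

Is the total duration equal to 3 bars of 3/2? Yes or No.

One bar of 3/2 = 48 thirty-second notes, so 3 bars = 144.
Each duration in thirty-second notes: thirty-second = 1; whole tied to half (whole + half) = 48; thirty-second = 1; dotted quarter = 12; dotted quarter note = 12; eighth = 4; half = 16; dotted quarter = 12; quarter note = 8; dotted half note = 24; dotted eighth = 6.
Adding: 1 + 48 + 1 + 12 + 12 + 4 + 16 + 12 + 8 + 24 + 6 = 144.
144 equals 144, so the answer is Yes.

Yes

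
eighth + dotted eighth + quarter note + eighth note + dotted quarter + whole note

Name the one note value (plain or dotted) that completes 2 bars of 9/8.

dotted eighth note

2 bars of 9/8 = 36 sixteenth notes.
Express everything in sixteenth notes: eighth = 2; dotted eighth = 3; quarter note = 4; eighth note = 2; dotted quarter = 6; whole note = 16.
Altogether 2 + 3 + 4 + 2 + 6 + 16 = 33.
Remaining: 36 − 33 = 3 sixteenth notes, which is a dotted eighth note.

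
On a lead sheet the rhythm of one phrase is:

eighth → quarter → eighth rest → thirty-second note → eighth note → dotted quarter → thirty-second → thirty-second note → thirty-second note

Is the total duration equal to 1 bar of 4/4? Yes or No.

No

One bar of 4/4 = 32 thirty-second notes.
Working in thirty-second notes: eighth = 4; quarter = 8; eighth rest = 4; thirty-second note = 1; eighth note = 4; dotted quarter = 12; thirty-second = 1; thirty-second note = 1; thirty-second note = 1.
Adding: 4 + 8 + 4 + 1 + 4 + 12 + 1 + 1 + 1 = 36.
36 exceeds 32, so the answer is No.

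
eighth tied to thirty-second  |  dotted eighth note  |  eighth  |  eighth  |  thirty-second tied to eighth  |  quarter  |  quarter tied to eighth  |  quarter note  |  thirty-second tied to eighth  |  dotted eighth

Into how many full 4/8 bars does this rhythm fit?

3

One bar of 4/8 = 16 thirty-second notes.
Convert each value to thirty-second notes: eighth tied to thirty-second (eighth + thirty-second) = 5; dotted eighth note = 6; eighth = 4; eighth = 4; thirty-second tied to eighth (thirty-second + eighth) = 5; quarter = 8; quarter tied to eighth (quarter + eighth) = 12; quarter note = 8; thirty-second tied to eighth (thirty-second + eighth) = 5; dotted eighth = 6.
Adding: 5 + 6 + 4 + 4 + 5 + 8 + 12 + 8 + 5 + 6 = 63.
63 ÷ 16 = 3 complete bars with 15 left over.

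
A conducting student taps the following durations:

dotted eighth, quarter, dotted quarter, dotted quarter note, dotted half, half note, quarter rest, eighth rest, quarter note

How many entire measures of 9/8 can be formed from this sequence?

One bar of 9/8 = 18 sixteenth notes.
Express everything in sixteenth notes: dotted eighth = 3; quarter = 4; dotted quarter = 6; dotted quarter note = 6; dotted half = 12; half note = 8; quarter rest = 4; eighth rest = 2; quarter note = 4.
Altogether 3 + 4 + 6 + 6 + 12 + 8 + 4 + 2 + 4 = 49.
49 ÷ 18 = 2 complete bars with 13 left over.

2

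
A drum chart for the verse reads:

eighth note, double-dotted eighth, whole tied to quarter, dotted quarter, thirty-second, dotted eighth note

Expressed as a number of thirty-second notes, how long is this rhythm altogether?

Working in thirty-second notes: eighth note = 4; double-dotted eighth = 7; whole tied to quarter (whole + quarter) = 40; dotted quarter = 12; thirty-second = 1; dotted eighth note = 6.
Total: 4 + 7 + 40 + 12 + 1 + 6 = 70 thirty-second notes.

70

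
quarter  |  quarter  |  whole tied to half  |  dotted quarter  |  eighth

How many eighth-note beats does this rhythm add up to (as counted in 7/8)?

20

One eighth-note beat = 2 sixteenth notes.
Each duration in sixteenth notes: quarter = 4; quarter = 4; whole tied to half (whole + half) = 24; dotted quarter = 6; eighth = 2.
Total: 4 + 4 + 24 + 6 + 2 = 40.
40 ÷ 2 = 20 beats.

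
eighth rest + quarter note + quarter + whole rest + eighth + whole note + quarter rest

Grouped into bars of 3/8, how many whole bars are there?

One bar of 3/8 = 3 eighth notes.
In eighth notes: eighth rest = 1; quarter note = 2; quarter = 2; whole rest = 8; eighth = 1; whole note = 8; quarter rest = 2.
Adding: 1 + 2 + 2 + 8 + 1 + 8 + 2 = 24.
24 ÷ 3 = 8 complete bars with 0 left over.

8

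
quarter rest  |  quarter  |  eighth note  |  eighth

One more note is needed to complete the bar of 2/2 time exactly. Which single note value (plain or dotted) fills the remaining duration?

The bar of 2/2 = 8 eighth notes.
Working in eighth notes: quarter rest = 2; quarter = 2; eighth note = 1; eighth = 1.
Altogether 2 + 2 + 1 + 1 = 6.
Remaining: 8 − 6 = 2 eighth notes, which is a quarter note.

quarter note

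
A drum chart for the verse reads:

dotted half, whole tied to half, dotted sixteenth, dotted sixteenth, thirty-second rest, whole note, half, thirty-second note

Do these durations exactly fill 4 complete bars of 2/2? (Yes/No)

Yes

One bar of 2/2 = 32 thirty-second notes, so 4 bars = 128.
Working in thirty-second notes: dotted half = 24; whole tied to half (whole + half) = 48; dotted sixteenth = 3; dotted sixteenth = 3; thirty-second rest = 1; whole note = 32; half = 16; thirty-second note = 1.
Adding: 24 + 48 + 3 + 3 + 1 + 32 + 16 + 1 = 128.
128 equals 128, so the answer is Yes.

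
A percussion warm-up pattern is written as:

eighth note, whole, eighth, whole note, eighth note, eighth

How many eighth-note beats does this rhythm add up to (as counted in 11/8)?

One eighth-note beat = 2 sixteenth notes.
Each duration in sixteenth notes: eighth note = 2; whole = 16; eighth = 2; whole note = 16; eighth note = 2; eighth = 2.
Sum: 2 + 16 + 2 + 16 + 2 + 2 = 40.
40 ÷ 2 = 20 beats.

20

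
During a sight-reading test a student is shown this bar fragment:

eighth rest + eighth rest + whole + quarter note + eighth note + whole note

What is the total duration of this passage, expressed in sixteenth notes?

42

In sixteenth notes: eighth rest = 2; eighth rest = 2; whole = 16; quarter note = 4; eighth note = 2; whole note = 16.
Adding: 2 + 2 + 16 + 4 + 2 + 16 = 42 sixteenth notes.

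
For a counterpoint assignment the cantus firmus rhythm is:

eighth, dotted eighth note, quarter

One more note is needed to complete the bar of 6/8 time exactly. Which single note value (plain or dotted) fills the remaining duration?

The bar of 6/8 = 12 sixteenth notes.
Working in sixteenth notes: eighth = 2; dotted eighth note = 3; quarter = 4.
Adding: 2 + 3 + 4 = 9.
Remaining: 12 − 9 = 3 sixteenth notes, which is a dotted eighth note.

dotted eighth note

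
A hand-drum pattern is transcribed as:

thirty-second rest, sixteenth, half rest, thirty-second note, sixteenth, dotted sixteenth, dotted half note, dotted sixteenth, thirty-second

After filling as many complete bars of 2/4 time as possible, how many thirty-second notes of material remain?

One bar of 2/4 = 16 thirty-second notes.
Each duration in thirty-second notes: thirty-second rest = 1; sixteenth = 2; half rest = 16; thirty-second note = 1; sixteenth = 2; dotted sixteenth = 3; dotted half note = 24; dotted sixteenth = 3; thirty-second = 1.
Sum: 1 + 2 + 16 + 1 + 2 + 3 + 24 + 3 + 1 = 53.
53 ÷ 16 = 3 complete bars with 5 thirty-second notes remaining.

5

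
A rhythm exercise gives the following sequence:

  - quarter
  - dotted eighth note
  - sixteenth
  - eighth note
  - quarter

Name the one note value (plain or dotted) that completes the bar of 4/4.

The bar of 4/4 = 16 sixteenth notes.
Express everything in sixteenth notes: quarter = 4; dotted eighth note = 3; sixteenth = 1; eighth note = 2; quarter = 4.
Adding: 4 + 3 + 1 + 2 + 4 = 14.
Remaining: 16 − 14 = 2 sixteenth notes, which is a eighth note.

eighth note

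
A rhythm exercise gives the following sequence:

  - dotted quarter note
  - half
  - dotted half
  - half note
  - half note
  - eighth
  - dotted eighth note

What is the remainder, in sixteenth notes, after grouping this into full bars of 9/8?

One bar of 9/8 = 18 sixteenth notes.
Each duration in sixteenth notes: dotted quarter note = 6; half = 8; dotted half = 12; half note = 8; half note = 8; eighth = 2; dotted eighth note = 3.
Adding: 6 + 8 + 12 + 8 + 8 + 2 + 3 = 47.
47 ÷ 18 = 2 complete bars with 11 sixteenth notes remaining.

11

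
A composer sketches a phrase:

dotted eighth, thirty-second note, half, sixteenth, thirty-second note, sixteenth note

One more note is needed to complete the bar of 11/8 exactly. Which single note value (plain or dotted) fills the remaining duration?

half note

The bar of 11/8 = 44 thirty-second notes.
Each duration in thirty-second notes: dotted eighth = 6; thirty-second note = 1; half = 16; sixteenth = 2; thirty-second note = 1; sixteenth note = 2.
Adding: 6 + 1 + 16 + 2 + 1 + 2 = 28.
Remaining: 44 − 28 = 16 thirty-second notes, which is a half note.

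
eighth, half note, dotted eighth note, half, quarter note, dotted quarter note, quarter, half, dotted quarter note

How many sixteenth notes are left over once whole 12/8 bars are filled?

1

One bar of 12/8 = 24 sixteenth notes.
Convert each value to sixteenth notes: eighth = 2; half note = 8; dotted eighth note = 3; half = 8; quarter note = 4; dotted quarter note = 6; quarter = 4; half = 8; dotted quarter note = 6.
Sum: 2 + 8 + 3 + 8 + 4 + 6 + 4 + 8 + 6 = 49.
49 ÷ 24 = 2 complete bars with 1 sixteenth note remaining.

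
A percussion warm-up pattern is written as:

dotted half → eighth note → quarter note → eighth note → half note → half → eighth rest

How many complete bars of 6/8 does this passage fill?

One bar of 6/8 = 6 eighth notes.
Working in eighth notes: dotted half = 6; eighth note = 1; quarter note = 2; eighth note = 1; half note = 4; half = 4; eighth rest = 1.
Altogether 6 + 1 + 2 + 1 + 4 + 4 + 1 = 19.
19 ÷ 6 = 3 complete bars with 1 left over.

3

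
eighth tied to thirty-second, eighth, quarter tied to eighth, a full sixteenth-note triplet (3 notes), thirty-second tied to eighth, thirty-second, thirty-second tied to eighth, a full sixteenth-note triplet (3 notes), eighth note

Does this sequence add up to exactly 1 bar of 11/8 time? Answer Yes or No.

One bar of 11/8 = 44 thirty-second notes.
Convert each value to thirty-second notes: eighth tied to thirty-second (eighth + thirty-second) = 5; eighth = 4; quarter tied to eighth (quarter + eighth) = 12; a full sixteenth-note triplet (3 notes) (three triplet sixteenths span one eighth) = 4; thirty-second tied to eighth (thirty-second + eighth) = 5; thirty-second = 1; thirty-second tied to eighth (thirty-second + eighth) = 5; a full sixteenth-note triplet (3 notes) (three triplet sixteenths span one eighth) = 4; eighth note = 4.
Sum: 5 + 4 + 12 + 4 + 5 + 1 + 5 + 4 + 4 = 44.
44 equals 44, so the answer is Yes.

Yes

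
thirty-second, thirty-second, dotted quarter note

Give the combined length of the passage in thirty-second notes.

Each duration in thirty-second notes: thirty-second = 1; thirty-second = 1; dotted quarter note = 12.
Adding: 1 + 1 + 12 = 14 thirty-second notes.

14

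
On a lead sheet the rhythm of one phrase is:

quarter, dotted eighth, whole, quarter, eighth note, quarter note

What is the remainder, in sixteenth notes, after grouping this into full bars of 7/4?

One bar of 7/4 = 28 sixteenth notes.
Express everything in sixteenth notes: quarter = 4; dotted eighth = 3; whole = 16; quarter = 4; eighth note = 2; quarter note = 4.
Total: 4 + 3 + 16 + 4 + 2 + 4 = 33.
33 ÷ 28 = 1 complete bar with 5 sixteenth notes remaining.

5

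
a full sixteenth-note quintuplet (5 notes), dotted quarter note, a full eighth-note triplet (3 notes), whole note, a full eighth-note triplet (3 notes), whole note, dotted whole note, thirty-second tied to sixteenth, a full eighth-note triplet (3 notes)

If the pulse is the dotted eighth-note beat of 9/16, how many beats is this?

One dotted eighth-note beat = 6 thirty-second notes.
Express everything in thirty-second notes: a full sixteenth-note quintuplet (5 notes) (five quintuplet sixteenths span one quarter) = 8; dotted quarter note = 12; a full eighth-note triplet (3 notes) (three triplet eighths span one quarter) = 8; whole note = 32; a full eighth-note triplet (3 notes) (three triplet eighths span one quarter) = 8; whole note = 32; dotted whole note = 48; thirty-second tied to sixteenth (thirty-second + sixteenth) = 3; a full eighth-note triplet (3 notes) (three triplet eighths span one quarter) = 8.
Total: 8 + 12 + 8 + 32 + 8 + 32 + 48 + 3 + 8 = 159.
159 ÷ 6 = 26.5 beats.

26.5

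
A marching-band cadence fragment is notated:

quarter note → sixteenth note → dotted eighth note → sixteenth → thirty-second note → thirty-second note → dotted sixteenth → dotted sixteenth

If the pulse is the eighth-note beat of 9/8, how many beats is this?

6.5

One eighth-note beat = 4 thirty-second notes.
Each duration in thirty-second notes: quarter note = 8; sixteenth note = 2; dotted eighth note = 6; sixteenth = 2; thirty-second note = 1; thirty-second note = 1; dotted sixteenth = 3; dotted sixteenth = 3.
Total: 8 + 2 + 6 + 2 + 1 + 1 + 3 + 3 = 26.
26 ÷ 4 = 6.5 beats.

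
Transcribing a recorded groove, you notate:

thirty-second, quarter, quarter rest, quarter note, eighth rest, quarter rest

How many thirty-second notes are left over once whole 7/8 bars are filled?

One bar of 7/8 = 28 thirty-second notes.
Working in thirty-second notes: thirty-second = 1; quarter = 8; quarter rest = 8; quarter note = 8; eighth rest = 4; quarter rest = 8.
Adding: 1 + 8 + 8 + 8 + 4 + 8 = 37.
37 ÷ 28 = 1 complete bar with 9 thirty-second notes remaining.

9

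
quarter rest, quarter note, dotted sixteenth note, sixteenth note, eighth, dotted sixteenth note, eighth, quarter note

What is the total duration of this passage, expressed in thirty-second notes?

40

In thirty-second notes: quarter rest = 8; quarter note = 8; dotted sixteenth note = 3; sixteenth note = 2; eighth = 4; dotted sixteenth note = 3; eighth = 4; quarter note = 8.
Sum: 8 + 8 + 3 + 2 + 4 + 3 + 4 + 8 = 40 thirty-second notes.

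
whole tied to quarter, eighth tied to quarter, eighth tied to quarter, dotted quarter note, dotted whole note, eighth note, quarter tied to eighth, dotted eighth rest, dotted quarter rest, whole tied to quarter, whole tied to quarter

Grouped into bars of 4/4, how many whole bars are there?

7

One bar of 4/4 = 16 sixteenth notes.
Each duration in sixteenth notes: whole tied to quarter (whole + quarter) = 20; eighth tied to quarter (eighth + quarter) = 6; eighth tied to quarter (eighth + quarter) = 6; dotted quarter note = 6; dotted whole note = 24; eighth note = 2; quarter tied to eighth (quarter + eighth) = 6; dotted eighth rest = 3; dotted quarter rest = 6; whole tied to quarter (whole + quarter) = 20; whole tied to quarter (whole + quarter) = 20.
Total: 20 + 6 + 6 + 6 + 24 + 2 + 6 + 3 + 6 + 20 + 20 = 119.
119 ÷ 16 = 7 complete bars with 7 left over.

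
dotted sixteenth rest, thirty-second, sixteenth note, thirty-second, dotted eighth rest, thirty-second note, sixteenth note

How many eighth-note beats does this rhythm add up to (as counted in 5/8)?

4

One eighth-note beat = 4 thirty-second notes.
Convert each value to thirty-second notes: dotted sixteenth rest = 3; thirty-second = 1; sixteenth note = 2; thirty-second = 1; dotted eighth rest = 6; thirty-second note = 1; sixteenth note = 2.
Adding: 3 + 1 + 2 + 1 + 6 + 1 + 2 = 16.
16 ÷ 4 = 4 beats.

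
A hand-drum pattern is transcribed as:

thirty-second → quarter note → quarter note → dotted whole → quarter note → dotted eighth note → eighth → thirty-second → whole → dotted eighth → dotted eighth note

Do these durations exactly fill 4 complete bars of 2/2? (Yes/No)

One bar of 2/2 = 32 thirty-second notes, so 4 bars = 128.
In thirty-second notes: thirty-second = 1; quarter note = 8; quarter note = 8; dotted whole = 48; quarter note = 8; dotted eighth note = 6; eighth = 4; thirty-second = 1; whole = 32; dotted eighth = 6; dotted eighth note = 6.
Altogether 1 + 8 + 8 + 48 + 8 + 6 + 4 + 1 + 32 + 6 + 6 = 128.
128 equals 128, so the answer is Yes.

Yes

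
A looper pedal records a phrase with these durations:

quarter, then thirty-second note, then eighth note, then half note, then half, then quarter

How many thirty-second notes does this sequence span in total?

53

Convert each value to thirty-second notes: quarter = 8; thirty-second note = 1; eighth note = 4; half note = 16; half = 16; quarter = 8.
Adding: 8 + 1 + 4 + 16 + 16 + 8 = 53 thirty-second notes.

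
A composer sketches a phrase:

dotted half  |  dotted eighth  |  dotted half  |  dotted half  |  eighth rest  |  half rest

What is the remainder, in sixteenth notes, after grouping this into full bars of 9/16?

4

One bar of 9/16 = 9 sixteenth notes.
Each duration in sixteenth notes: dotted half = 12; dotted eighth = 3; dotted half = 12; dotted half = 12; eighth rest = 2; half rest = 8.
Adding: 12 + 3 + 12 + 12 + 2 + 8 = 49.
49 ÷ 9 = 5 complete bars with 4 sixteenth notes remaining.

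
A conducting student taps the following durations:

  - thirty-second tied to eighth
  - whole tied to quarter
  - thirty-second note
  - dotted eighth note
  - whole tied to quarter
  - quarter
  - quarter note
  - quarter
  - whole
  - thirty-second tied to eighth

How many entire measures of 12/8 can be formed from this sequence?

3

One bar of 12/8 = 48 thirty-second notes.
Working in thirty-second notes: thirty-second tied to eighth (thirty-second + eighth) = 5; whole tied to quarter (whole + quarter) = 40; thirty-second note = 1; dotted eighth note = 6; whole tied to quarter (whole + quarter) = 40; quarter = 8; quarter note = 8; quarter = 8; whole = 32; thirty-second tied to eighth (thirty-second + eighth) = 5.
Altogether 5 + 40 + 1 + 6 + 40 + 8 + 8 + 8 + 32 + 5 = 153.
153 ÷ 48 = 3 complete bars with 9 left over.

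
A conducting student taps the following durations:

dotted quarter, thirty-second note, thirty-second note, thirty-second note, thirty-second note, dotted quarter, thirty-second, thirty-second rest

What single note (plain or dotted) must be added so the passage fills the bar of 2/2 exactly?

The bar of 2/2 = 32 thirty-second notes.
Express everything in thirty-second notes: dotted quarter = 12; thirty-second note = 1; thirty-second note = 1; thirty-second note = 1; thirty-second note = 1; dotted quarter = 12; thirty-second = 1; thirty-second rest = 1.
Total: 12 + 1 + 1 + 1 + 1 + 12 + 1 + 1 = 30.
Remaining: 32 − 30 = 2 thirty-second notes, which is a sixteenth note.

sixteenth note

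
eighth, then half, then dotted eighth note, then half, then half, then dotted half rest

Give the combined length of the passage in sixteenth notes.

Convert each value to sixteenth notes: eighth = 2; half = 8; dotted eighth note = 3; half = 8; half = 8; dotted half rest = 12.
Altogether 2 + 8 + 3 + 8 + 8 + 12 = 41 sixteenth notes.

41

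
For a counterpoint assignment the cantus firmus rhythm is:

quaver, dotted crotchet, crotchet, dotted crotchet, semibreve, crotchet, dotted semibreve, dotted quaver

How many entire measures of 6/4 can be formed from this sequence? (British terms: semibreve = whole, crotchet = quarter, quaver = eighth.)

One bar of 6/4 = 24 sixteenth notes.
Each duration in sixteenth notes: quaver = 2; dotted crotchet = 6; crotchet = 4; dotted crotchet = 6; semibreve = 16; crotchet = 4; dotted semibreve = 24; dotted quaver = 3.
Sum: 2 + 6 + 4 + 6 + 16 + 4 + 24 + 3 = 65.
65 ÷ 24 = 2 complete bars with 17 left over.

2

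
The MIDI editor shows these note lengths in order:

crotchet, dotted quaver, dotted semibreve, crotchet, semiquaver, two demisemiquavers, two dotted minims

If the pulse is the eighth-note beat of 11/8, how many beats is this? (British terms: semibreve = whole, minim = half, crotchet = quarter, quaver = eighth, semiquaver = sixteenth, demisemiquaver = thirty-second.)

One eighth-note beat = 4 thirty-second notes.
Working in thirty-second notes: crotchet = 8; dotted quaver = 6; dotted semibreve = 48; crotchet = 8; semiquaver = 2; demisemiquaver = 1; demisemiquaver = 1; dotted minim = 24; dotted minim = 24.
Sum: 8 + 6 + 48 + 8 + 2 + 1 + 1 + 24 + 24 = 122.
122 ÷ 4 = 30.5 beats.

30.5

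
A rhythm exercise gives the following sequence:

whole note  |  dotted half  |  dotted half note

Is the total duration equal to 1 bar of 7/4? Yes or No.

One bar of 7/4 = 7 quarter notes.
Each duration in quarter notes: whole note = 4; dotted half = 3; dotted half note = 3.
Altogether 4 + 3 + 3 = 10.
10 exceeds 7, so the answer is No.

No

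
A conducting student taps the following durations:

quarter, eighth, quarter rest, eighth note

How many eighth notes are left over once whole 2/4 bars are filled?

One bar of 2/4 = 4 eighth notes.
Each duration in eighth notes: quarter = 2; eighth = 1; quarter rest = 2; eighth note = 1.
Altogether 2 + 1 + 2 + 1 = 6.
6 ÷ 4 = 1 complete bar with 2 eighth notes remaining.

2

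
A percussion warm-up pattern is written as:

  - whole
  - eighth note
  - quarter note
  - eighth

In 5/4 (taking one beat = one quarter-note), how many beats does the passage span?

One quarter-note beat = 2 eighth notes.
Each duration in eighth notes: whole = 8; eighth note = 1; quarter note = 2; eighth = 1.
Adding: 8 + 1 + 2 + 1 = 12.
12 ÷ 2 = 6 beats.

6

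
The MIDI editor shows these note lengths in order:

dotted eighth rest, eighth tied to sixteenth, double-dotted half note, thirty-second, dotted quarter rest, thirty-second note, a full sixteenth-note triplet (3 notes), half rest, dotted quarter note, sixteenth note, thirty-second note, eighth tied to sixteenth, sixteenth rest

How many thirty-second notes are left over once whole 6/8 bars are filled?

1

One bar of 6/8 = 24 thirty-second notes.
Working in thirty-second notes: dotted eighth rest = 6; eighth tied to sixteenth (eighth + sixteenth) = 6; double-dotted half note = 28; thirty-second = 1; dotted quarter rest = 12; thirty-second note = 1; a full sixteenth-note triplet (3 notes) (three triplet sixteenths span one eighth) = 4; half rest = 16; dotted quarter note = 12; sixteenth note = 2; thirty-second note = 1; eighth tied to sixteenth (eighth + sixteenth) = 6; sixteenth rest = 2.
Altogether 6 + 6 + 28 + 1 + 12 + 1 + 4 + 16 + 12 + 2 + 1 + 6 + 2 = 97.
97 ÷ 24 = 4 complete bars with 1 thirty-second note remaining.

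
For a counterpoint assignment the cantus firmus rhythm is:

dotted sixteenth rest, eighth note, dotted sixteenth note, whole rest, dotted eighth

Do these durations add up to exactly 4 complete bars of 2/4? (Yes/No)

One bar of 2/4 = 16 thirty-second notes, so 4 bars = 64.
Working in thirty-second notes: dotted sixteenth rest = 3; eighth note = 4; dotted sixteenth note = 3; whole rest = 32; dotted eighth = 6.
Sum: 3 + 4 + 3 + 32 + 6 = 48.
48 falls short of 64, so the answer is No.

No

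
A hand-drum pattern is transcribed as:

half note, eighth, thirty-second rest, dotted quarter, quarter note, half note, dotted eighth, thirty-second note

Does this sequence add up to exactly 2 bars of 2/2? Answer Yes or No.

One bar of 2/2 = 32 thirty-second notes, so 2 bars = 64.
In thirty-second notes: half note = 16; eighth = 4; thirty-second rest = 1; dotted quarter = 12; quarter note = 8; half note = 16; dotted eighth = 6; thirty-second note = 1.
Sum: 16 + 4 + 1 + 12 + 8 + 16 + 6 + 1 = 64.
64 equals 64, so the answer is Yes.

Yes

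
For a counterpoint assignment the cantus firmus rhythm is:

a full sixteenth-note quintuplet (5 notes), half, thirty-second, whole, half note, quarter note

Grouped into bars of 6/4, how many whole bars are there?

1

One bar of 6/4 = 48 thirty-second notes.
Each duration in thirty-second notes: a full sixteenth-note quintuplet (5 notes) (five quintuplet sixteenths span one quarter) = 8; half = 16; thirty-second = 1; whole = 32; half note = 16; quarter note = 8.
Altogether 8 + 16 + 1 + 32 + 16 + 8 = 81.
81 ÷ 48 = 1 complete bar with 33 left over.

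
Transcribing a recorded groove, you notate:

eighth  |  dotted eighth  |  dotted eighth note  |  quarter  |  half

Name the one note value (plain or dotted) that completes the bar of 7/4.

The bar of 7/4 = 28 sixteenth notes.
Express everything in sixteenth notes: eighth = 2; dotted eighth = 3; dotted eighth note = 3; quarter = 4; half = 8.
Altogether 2 + 3 + 3 + 4 + 8 = 20.
Remaining: 28 − 20 = 8 sixteenth notes, which is a half note.

half note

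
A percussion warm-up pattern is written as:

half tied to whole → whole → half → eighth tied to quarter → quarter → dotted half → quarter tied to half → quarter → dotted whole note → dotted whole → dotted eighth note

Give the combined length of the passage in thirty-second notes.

274

Express everything in thirty-second notes: half tied to whole (half + whole) = 48; whole = 32; half = 16; eighth tied to quarter (eighth + quarter) = 12; quarter = 8; dotted half = 24; quarter tied to half (quarter + half) = 24; quarter = 8; dotted whole note = 48; dotted whole = 48; dotted eighth note = 6.
Total: 48 + 32 + 16 + 12 + 8 + 24 + 24 + 8 + 48 + 48 + 6 = 274 thirty-second notes.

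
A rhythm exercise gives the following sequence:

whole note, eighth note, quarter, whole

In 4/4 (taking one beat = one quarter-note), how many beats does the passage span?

One quarter-note beat = 2 eighth notes.
In eighth notes: whole note = 8; eighth note = 1; quarter = 2; whole = 8.
Adding: 8 + 1 + 2 + 8 = 19.
19 ÷ 2 = 9.5 beats.

9.5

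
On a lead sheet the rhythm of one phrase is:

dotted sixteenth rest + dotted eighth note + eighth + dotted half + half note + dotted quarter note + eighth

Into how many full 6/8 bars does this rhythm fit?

2

One bar of 6/8 = 24 thirty-second notes.
Working in thirty-second notes: dotted sixteenth rest = 3; dotted eighth note = 6; eighth = 4; dotted half = 24; half note = 16; dotted quarter note = 12; eighth = 4.
Total: 3 + 6 + 4 + 24 + 16 + 12 + 4 = 69.
69 ÷ 24 = 2 complete bars with 21 left over.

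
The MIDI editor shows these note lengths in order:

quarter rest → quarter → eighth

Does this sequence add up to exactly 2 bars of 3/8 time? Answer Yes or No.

One bar of 3/8 = 3 eighth notes, so 2 bars = 6.
Working in eighth notes: quarter rest = 2; quarter = 2; eighth = 1.
Altogether 2 + 2 + 1 = 5.
5 falls short of 6, so the answer is No.

No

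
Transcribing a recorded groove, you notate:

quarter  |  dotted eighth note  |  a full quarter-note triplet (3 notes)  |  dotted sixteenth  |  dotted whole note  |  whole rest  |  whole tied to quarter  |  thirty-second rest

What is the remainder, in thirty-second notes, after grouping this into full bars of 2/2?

One bar of 2/2 = 32 thirty-second notes.
In thirty-second notes: quarter = 8; dotted eighth note = 6; a full quarter-note triplet (3 notes) (three triplet quarters span one half) = 16; dotted sixteenth = 3; dotted whole note = 48; whole rest = 32; whole tied to quarter (whole + quarter) = 40; thirty-second rest = 1.
Adding: 8 + 6 + 16 + 3 + 48 + 32 + 40 + 1 = 154.
154 ÷ 32 = 4 complete bars with 26 thirty-second notes remaining.

26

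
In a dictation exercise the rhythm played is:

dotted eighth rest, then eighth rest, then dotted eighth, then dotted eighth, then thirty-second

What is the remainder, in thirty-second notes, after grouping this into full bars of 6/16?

One bar of 6/16 = 12 thirty-second notes.
Each duration in thirty-second notes: dotted eighth rest = 6; eighth rest = 4; dotted eighth = 6; dotted eighth = 6; thirty-second = 1.
Sum: 6 + 4 + 6 + 6 + 1 = 23.
23 ÷ 12 = 1 complete bar with 11 thirty-second notes remaining.

11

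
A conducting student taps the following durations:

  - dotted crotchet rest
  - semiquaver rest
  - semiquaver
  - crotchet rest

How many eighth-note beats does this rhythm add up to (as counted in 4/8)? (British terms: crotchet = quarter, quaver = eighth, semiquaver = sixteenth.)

One eighth-note beat = 2 sixteenth notes.
In sixteenth notes: dotted crotchet rest = 6; semiquaver rest = 1; semiquaver = 1; crotchet rest = 4.
Adding: 6 + 1 + 1 + 4 = 12.
12 ÷ 2 = 6 beats.

6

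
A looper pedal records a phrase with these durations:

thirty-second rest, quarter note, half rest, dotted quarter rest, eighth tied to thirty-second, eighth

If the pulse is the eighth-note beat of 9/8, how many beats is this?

11.5

One eighth-note beat = 4 thirty-second notes.
Express everything in thirty-second notes: thirty-second rest = 1; quarter note = 8; half rest = 16; dotted quarter rest = 12; eighth tied to thirty-second (eighth + thirty-second) = 5; eighth = 4.
Adding: 1 + 8 + 16 + 12 + 5 + 4 = 46.
46 ÷ 4 = 11.5 beats.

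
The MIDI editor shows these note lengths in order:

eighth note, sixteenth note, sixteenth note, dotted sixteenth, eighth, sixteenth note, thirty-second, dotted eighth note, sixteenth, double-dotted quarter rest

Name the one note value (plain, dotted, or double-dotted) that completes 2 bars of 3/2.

double-dotted whole note

2 bars of 3/2 = 96 thirty-second notes.
In thirty-second notes: eighth note = 4; sixteenth note = 2; sixteenth note = 2; dotted sixteenth = 3; eighth = 4; sixteenth note = 2; thirty-second = 1; dotted eighth note = 6; sixteenth = 2; double-dotted quarter rest = 14.
Altogether 4 + 2 + 2 + 3 + 4 + 2 + 1 + 6 + 2 + 14 = 40.
Remaining: 96 − 40 = 56 thirty-second notes, which is a double-dotted whole note.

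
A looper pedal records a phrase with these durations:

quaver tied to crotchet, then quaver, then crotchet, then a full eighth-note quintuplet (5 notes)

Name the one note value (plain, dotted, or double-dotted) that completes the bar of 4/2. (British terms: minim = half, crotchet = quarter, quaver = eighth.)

The bar of 4/2 = 16 eighth notes.
In eighth notes: quaver tied to crotchet (quaver + crotchet) = 3; quaver = 1; crotchet = 2; a full eighth-note quintuplet (5 notes) (five quintuplet eighths span one half) = 4.
Adding: 3 + 1 + 2 + 4 = 10.
Remaining: 16 − 10 = 6 eighth notes, which is a dotted half note.

dotted half note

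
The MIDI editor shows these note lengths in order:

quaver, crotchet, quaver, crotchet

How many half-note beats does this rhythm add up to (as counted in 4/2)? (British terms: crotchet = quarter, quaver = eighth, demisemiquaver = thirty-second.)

1.5

One half-note beat = 4 eighth notes.
In eighth notes: quaver = 1; crotchet = 2; quaver = 1; crotchet = 2.
Total: 1 + 2 + 1 + 2 = 6.
6 ÷ 4 = 1.5 beats.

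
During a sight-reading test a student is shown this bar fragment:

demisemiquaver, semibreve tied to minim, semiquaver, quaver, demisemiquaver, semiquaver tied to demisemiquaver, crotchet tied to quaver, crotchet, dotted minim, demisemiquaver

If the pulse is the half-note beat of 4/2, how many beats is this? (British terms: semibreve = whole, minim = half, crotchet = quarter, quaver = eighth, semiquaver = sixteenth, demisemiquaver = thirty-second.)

One half-note beat = 16 thirty-second notes.
Convert each value to thirty-second notes: demisemiquaver = 1; semibreve tied to minim (semibreve + minim) = 48; semiquaver = 2; quaver = 4; demisemiquaver = 1; semiquaver tied to demisemiquaver (semiquaver + demisemiquaver) = 3; crotchet tied to quaver (crotchet + quaver) = 12; crotchet = 8; dotted minim = 24; demisemiquaver = 1.
Sum: 1 + 48 + 2 + 4 + 1 + 3 + 12 + 8 + 24 + 1 = 104.
104 ÷ 16 = 6.5 beats.

6.5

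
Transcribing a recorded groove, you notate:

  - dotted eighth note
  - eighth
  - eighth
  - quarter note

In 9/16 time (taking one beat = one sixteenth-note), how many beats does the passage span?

11

One sixteenth-note beat = 2 thirty-second notes.
Each duration in thirty-second notes: dotted eighth note = 6; eighth = 4; eighth = 4; quarter note = 8.
Adding: 6 + 4 + 4 + 8 = 22.
22 ÷ 2 = 11 beats.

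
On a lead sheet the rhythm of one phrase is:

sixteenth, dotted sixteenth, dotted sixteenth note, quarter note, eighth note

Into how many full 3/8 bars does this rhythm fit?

1

One bar of 3/8 = 12 thirty-second notes.
In thirty-second notes: sixteenth = 2; dotted sixteenth = 3; dotted sixteenth note = 3; quarter note = 8; eighth note = 4.
Total: 2 + 3 + 3 + 8 + 4 = 20.
20 ÷ 12 = 1 complete bar with 8 left over.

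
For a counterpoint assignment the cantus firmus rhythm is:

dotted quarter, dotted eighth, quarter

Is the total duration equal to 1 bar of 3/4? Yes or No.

No

One bar of 3/4 = 12 sixteenth notes.
Convert each value to sixteenth notes: dotted quarter = 6; dotted eighth = 3; quarter = 4.
Adding: 6 + 3 + 4 = 13.
13 exceeds 12, so the answer is No.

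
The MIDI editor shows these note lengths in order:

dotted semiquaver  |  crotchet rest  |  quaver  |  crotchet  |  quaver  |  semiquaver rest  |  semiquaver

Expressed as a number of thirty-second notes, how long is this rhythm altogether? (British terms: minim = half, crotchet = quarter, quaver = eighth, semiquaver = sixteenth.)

Convert each value to thirty-second notes: dotted semiquaver = 3; crotchet rest = 8; quaver = 4; crotchet = 8; quaver = 4; semiquaver rest = 2; semiquaver = 2.
Sum: 3 + 8 + 4 + 8 + 4 + 2 + 2 = 31 thirty-second notes.

31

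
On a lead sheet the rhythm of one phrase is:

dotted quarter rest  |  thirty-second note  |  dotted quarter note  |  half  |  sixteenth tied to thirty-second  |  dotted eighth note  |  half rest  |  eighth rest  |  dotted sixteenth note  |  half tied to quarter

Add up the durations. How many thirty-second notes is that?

97

In thirty-second notes: dotted quarter rest = 12; thirty-second note = 1; dotted quarter note = 12; half = 16; sixteenth tied to thirty-second (sixteenth + thirty-second) = 3; dotted eighth note = 6; half rest = 16; eighth rest = 4; dotted sixteenth note = 3; half tied to quarter (half + quarter) = 24.
Sum: 12 + 1 + 12 + 16 + 3 + 6 + 16 + 4 + 3 + 24 = 97 thirty-second notes.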